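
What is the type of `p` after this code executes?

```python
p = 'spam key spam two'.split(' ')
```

str.split() returns list

list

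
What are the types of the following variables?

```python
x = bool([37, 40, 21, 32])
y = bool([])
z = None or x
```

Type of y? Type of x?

bool() returns bool; bool() returns bool

bool, bool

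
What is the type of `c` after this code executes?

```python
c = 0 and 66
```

'and' returns the first falsy value (0, which is int)

int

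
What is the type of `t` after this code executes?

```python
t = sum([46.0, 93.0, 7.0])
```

sum() of floats returns float

float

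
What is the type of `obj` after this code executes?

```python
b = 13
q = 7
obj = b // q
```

int // int returns int (13 // 7 = 1)

int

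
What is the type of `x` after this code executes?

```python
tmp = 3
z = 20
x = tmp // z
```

int // int returns int (3 // 20 = 0)

int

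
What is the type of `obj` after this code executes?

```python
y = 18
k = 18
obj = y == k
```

Equality comparison returns bool

bool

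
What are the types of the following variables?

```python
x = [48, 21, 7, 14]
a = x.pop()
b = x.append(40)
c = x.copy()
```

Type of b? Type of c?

list.append() returns None; list.copy() returns list

NoneType, list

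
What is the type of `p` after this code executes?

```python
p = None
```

None has type NoneType

NoneType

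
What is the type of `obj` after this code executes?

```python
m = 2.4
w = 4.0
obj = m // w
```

float // float returns float (floor division preserves float type)

float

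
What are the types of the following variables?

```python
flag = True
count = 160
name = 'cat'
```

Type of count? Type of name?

count is int; name is str

int, str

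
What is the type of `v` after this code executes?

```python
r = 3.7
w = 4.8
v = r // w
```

float // float returns float (floor division preserves float type)

float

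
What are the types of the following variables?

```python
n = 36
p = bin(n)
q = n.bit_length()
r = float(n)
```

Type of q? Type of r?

int.bit_length() returns int; float() returns float

int, float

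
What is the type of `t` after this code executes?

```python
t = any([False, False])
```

any() returns bool

bool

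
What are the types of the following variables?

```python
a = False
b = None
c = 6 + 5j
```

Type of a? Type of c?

a is bool; c is complex

bool, complex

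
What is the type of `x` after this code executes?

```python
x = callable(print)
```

callable() returns bool

bool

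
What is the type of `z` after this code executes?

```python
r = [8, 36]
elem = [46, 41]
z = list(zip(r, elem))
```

list(zip(...)) returns a list of tuples

list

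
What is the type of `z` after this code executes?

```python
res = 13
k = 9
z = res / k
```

int / int always returns float in Python 3 (13 / 9 = 1.44444)

float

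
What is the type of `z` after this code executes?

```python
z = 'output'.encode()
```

str.encode() returns bytes

bytes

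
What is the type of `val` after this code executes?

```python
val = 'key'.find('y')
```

str.find() returns int (index, or -1)

int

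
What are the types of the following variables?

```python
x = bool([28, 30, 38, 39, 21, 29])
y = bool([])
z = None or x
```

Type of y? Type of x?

bool() returns bool; bool() returns bool

bool, bool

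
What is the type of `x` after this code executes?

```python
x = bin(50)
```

bin() returns str representation

str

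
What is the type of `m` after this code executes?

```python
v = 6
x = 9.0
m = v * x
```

int * float returns float (6 * 9.0 = 54.0)

float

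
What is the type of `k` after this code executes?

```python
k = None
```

None has type NoneType

NoneType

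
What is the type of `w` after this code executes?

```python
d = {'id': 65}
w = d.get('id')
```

dict.get() returns the value (int) when key is found

int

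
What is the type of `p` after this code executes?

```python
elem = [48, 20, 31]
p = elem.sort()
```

list.sort() returns None (sorts in place)

NoneType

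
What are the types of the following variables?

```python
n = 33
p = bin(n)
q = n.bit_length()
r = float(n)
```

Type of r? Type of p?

float() returns float; bin() returns str

float, str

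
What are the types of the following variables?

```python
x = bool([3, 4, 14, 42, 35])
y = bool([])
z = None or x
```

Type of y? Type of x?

bool() returns bool; bool() returns bool

bool, bool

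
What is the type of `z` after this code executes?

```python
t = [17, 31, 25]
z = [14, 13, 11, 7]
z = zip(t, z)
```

zip() returns a zip iterator object

zip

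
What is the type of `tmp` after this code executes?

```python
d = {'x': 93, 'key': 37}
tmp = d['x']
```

Accessing dict[str, int] with key 'x' returns int value 93

int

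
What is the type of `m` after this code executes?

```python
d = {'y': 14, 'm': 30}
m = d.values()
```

.values() returns a dict_values view object

dict_values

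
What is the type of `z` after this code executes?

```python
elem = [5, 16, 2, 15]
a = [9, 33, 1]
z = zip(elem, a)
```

zip() returns a zip iterator object

zip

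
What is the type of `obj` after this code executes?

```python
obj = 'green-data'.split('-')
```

str.split() returns list

list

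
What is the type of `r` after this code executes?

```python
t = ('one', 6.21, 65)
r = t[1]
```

Index 1 of tuple is 6.21 which is float

float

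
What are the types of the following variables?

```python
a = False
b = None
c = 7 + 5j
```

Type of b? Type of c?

b is NoneType; c is complex

NoneType, complex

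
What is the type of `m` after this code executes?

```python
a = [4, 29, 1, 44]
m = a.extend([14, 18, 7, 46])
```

list.extend() returns None

NoneType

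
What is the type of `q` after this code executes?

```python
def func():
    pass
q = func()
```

A function with no return statement returns None

NoneType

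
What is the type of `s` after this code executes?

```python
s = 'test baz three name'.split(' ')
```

str.split() returns list

list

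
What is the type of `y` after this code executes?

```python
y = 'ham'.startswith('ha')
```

str.startswith() returns bool

bool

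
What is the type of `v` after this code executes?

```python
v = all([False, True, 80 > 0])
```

all() returns bool

bool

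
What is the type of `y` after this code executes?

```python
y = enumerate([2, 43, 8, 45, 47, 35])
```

enumerate() returns an enumerate iterator object

enumerate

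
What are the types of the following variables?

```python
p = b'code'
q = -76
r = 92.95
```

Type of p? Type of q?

p is bytes; q is int

bytes, int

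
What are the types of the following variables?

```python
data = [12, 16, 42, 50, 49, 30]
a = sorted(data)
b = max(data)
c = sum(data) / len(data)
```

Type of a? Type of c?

sorted() returns list; int / int returns float

list, float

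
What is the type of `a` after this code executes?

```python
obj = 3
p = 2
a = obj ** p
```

int ** positive int returns int (3 ** 2 = 9)

int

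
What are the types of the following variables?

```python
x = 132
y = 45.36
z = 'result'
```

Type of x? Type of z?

x is int; z is str

int, str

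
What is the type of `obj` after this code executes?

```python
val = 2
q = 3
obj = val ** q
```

int ** positive int returns int (2 ** 3 = 8)

int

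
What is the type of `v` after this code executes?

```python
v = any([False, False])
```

any() returns bool

bool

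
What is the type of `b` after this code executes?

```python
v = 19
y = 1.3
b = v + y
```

int + float returns float (19 + 1.3 = 20.3)

float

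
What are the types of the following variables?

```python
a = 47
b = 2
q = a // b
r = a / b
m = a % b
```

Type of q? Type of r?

int // int returns int; int / int returns float

int, float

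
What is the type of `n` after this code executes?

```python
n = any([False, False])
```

any() returns bool

bool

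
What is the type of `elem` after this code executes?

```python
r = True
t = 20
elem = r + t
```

bool + int returns int (True is 1, so 1 + 20 = 21)

int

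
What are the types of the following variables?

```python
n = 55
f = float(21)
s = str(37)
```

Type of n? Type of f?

n is int; f is float

int, float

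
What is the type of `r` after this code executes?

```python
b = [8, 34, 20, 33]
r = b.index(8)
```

list.index() returns int

int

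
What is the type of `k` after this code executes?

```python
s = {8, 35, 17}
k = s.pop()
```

Popping from a set of ints returns int

int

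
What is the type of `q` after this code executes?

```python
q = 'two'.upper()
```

str.upper() returns str

str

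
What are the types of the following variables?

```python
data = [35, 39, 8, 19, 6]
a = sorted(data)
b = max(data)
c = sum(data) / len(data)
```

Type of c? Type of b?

int / int returns float; max of ints returns int

float, int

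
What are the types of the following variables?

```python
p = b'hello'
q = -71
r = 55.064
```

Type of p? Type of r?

p is bytes; r is float

bytes, float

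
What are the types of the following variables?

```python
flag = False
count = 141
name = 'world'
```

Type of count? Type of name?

count is int; name is str

int, str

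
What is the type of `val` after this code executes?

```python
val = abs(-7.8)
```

abs() of float returns float

float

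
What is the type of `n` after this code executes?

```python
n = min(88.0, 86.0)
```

min() of floats returns float

float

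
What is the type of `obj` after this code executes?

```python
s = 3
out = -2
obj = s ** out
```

int ** negative int returns float

float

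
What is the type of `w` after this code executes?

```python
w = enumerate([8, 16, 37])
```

enumerate() returns an enumerate iterator object

enumerate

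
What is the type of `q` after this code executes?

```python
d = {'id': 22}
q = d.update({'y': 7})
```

dict.update() returns None

NoneType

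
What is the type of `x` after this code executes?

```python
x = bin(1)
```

bin() returns str representation

str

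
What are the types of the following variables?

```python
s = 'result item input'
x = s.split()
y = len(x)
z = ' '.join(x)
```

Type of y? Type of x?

len() returns int; str.split() returns list

int, list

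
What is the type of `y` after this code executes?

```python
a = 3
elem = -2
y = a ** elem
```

int ** negative int returns float

float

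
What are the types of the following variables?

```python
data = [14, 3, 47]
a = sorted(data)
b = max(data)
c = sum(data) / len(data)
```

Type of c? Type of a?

int / int returns float; sorted() returns list

float, list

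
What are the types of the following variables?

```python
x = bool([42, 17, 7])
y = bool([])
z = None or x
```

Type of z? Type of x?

None or <bool> returns the bool; bool() returns bool

bool, bool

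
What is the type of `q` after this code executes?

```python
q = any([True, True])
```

any() returns bool

bool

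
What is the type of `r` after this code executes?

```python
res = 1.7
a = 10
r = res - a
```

float - int returns float (1.7 - 10 = -8.3)

float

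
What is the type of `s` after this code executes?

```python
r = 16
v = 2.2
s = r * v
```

int * float returns float (16 * 2.2 = 35.2)

float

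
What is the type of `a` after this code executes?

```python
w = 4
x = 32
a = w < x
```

Comparison operators return bool

bool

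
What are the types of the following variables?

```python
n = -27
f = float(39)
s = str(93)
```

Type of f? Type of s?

f is float; s is str

float, str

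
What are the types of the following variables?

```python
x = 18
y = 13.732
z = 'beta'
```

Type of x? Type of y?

x is int; y is float

int, float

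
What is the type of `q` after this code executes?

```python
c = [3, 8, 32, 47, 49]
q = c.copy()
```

list.copy() returns list

list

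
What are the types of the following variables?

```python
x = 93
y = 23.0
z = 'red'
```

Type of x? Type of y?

x is int; y is float

int, float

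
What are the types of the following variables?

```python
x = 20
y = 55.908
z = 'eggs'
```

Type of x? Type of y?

x is int; y is float

int, float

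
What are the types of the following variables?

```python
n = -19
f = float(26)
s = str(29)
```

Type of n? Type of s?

n is int; s is str

int, str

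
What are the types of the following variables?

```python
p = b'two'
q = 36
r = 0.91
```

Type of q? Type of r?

q is int; r is float

int, float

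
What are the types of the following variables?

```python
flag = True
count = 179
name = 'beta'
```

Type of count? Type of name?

count is int; name is str

int, str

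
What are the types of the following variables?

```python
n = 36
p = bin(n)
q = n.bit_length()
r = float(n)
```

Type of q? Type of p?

int.bit_length() returns int; bin() returns str

int, str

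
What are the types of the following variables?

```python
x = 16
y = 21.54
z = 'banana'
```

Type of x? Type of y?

x is int; y is float

int, float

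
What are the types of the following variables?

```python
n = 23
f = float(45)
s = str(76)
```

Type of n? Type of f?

n is int; f is float

int, float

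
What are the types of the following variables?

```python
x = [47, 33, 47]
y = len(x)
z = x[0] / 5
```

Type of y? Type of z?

len() returns int; int / int returns float

int, float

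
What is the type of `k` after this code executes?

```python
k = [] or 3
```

'or' returns first truthy value (3, which is int)

int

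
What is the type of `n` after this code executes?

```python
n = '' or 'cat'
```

'or' returns first truthy value ('cat', which is str)

str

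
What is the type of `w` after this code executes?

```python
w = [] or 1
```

'or' returns first truthy value (1, which is int)

int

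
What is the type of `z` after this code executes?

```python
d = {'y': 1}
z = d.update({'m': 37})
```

dict.update() returns None

NoneType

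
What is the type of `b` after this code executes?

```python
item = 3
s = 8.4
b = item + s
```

int + float returns float (3 + 8.4 = 11.4)

float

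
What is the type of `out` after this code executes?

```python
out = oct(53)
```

oct() returns str representation

str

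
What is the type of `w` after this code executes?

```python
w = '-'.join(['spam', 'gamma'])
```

str.join() returns str

str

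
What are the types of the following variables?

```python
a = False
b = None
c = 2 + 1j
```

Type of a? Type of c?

a is bool; c is complex

bool, complex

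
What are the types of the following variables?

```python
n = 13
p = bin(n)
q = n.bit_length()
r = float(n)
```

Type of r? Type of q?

float() returns float; int.bit_length() returns int

float, int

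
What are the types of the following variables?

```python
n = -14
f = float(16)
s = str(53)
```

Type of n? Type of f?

n is int; f is float

int, float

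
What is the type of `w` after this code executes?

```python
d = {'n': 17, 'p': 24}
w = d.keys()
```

.keys() returns a dict_keys view object

dict_keys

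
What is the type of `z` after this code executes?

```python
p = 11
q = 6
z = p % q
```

int % int returns int (11 % 6 = 5)

int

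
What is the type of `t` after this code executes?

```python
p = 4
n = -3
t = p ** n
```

int ** negative int returns float

float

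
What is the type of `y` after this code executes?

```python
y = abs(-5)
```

abs() of int returns int

int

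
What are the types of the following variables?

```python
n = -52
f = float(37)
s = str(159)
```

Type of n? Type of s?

n is int; s is str

int, str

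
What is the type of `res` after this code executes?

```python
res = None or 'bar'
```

'or' with None returns the other value ('bar', str)

str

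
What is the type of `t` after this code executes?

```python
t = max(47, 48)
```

max() of ints returns int

int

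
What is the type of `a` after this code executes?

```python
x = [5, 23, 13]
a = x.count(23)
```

list.count() returns int

int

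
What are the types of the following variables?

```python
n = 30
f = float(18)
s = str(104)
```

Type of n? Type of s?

n is int; s is str

int, str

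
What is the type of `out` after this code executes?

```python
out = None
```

None has type NoneType

NoneType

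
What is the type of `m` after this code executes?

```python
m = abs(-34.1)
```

abs() of float returns float

float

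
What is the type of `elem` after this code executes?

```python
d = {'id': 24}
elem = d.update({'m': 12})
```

dict.update() returns None

NoneType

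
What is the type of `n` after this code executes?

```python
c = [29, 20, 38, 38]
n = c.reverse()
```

list.reverse() returns None

NoneType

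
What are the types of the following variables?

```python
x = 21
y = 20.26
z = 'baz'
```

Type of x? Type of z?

x is int; z is str

int, str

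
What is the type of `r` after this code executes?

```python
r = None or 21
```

'or' with None returns the other value (21, int)

int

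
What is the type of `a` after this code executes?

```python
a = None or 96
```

'or' with None returns the other value (96, int)

int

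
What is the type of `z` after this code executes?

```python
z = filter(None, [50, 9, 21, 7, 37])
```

filter() returns a filter iterator object

filter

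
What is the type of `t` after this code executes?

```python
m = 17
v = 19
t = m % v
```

int % int returns int (17 % 19 = 17)

int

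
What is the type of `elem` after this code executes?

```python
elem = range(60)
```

range() returns a range object

range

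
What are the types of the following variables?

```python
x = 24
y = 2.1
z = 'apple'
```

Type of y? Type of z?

y is float; z is str

float, str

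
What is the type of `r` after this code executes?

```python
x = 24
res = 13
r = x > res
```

Comparison operators return bool

bool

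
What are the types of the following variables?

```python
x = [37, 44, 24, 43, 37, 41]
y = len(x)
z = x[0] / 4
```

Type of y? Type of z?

len() returns int; int / int returns float

int, float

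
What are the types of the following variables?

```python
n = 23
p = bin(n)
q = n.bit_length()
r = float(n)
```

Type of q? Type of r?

int.bit_length() returns int; float() returns float

int, float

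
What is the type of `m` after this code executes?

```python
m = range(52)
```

range() returns a range object

range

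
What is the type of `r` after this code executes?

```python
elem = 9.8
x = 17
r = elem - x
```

float - int returns float (9.8 - 17 = -7.2)

float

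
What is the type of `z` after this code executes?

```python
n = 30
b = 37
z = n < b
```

Comparison operators return bool

bool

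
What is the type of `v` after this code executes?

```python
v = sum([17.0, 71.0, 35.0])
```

sum() of floats returns float

float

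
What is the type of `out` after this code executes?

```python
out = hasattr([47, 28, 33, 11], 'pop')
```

hasattr() returns bool

bool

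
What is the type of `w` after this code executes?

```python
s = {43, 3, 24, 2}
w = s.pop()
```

Popping from a set of ints returns int

int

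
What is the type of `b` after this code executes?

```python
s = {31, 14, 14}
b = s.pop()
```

Popping from a set of ints returns int

int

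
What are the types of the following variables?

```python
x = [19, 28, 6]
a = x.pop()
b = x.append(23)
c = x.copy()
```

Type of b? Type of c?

list.append() returns None; list.copy() returns list

NoneType, list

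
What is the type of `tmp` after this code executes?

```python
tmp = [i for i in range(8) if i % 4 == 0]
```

A list comprehension [...] produces a list

list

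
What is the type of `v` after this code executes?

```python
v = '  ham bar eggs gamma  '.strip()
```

str.strip() returns str

str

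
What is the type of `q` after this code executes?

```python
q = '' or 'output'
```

'or' returns first truthy value ('output', which is str)

str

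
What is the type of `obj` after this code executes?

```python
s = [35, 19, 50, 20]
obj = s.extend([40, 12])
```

list.extend() returns None

NoneType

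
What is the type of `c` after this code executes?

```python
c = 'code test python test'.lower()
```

str.lower() returns str

str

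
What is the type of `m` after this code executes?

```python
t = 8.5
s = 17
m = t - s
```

float - int returns float (8.5 - 17 = -8.5)

float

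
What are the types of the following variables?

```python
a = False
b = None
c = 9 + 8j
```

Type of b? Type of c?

b is NoneType; c is complex

NoneType, complex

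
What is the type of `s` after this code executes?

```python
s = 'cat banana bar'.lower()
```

str.lower() returns str

str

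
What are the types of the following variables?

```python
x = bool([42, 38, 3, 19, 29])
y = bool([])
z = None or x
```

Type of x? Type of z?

bool() returns bool; None or <bool> returns the bool

bool, bool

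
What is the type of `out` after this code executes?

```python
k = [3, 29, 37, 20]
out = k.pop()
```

list.pop() returns the popped element (int here)

int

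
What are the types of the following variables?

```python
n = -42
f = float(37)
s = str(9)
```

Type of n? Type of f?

n is int; f is float

int, float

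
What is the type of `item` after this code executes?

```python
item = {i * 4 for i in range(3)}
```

A set comprehension {expr for x in iterable} produces a set

set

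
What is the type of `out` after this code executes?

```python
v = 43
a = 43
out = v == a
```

Equality comparison returns bool

bool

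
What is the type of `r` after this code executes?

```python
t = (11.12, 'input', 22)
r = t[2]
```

Index 2 of tuple is 22 which is int

int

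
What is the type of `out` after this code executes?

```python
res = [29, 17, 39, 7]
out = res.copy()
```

list.copy() returns list

list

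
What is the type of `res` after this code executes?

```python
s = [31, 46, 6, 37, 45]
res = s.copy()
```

list.copy() returns list

list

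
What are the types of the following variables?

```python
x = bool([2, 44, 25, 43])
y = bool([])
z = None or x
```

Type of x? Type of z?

bool() returns bool; None or <bool> returns the bool

bool, bool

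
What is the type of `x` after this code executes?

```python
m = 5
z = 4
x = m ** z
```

int ** positive int returns int (5 ** 4 = 625)

int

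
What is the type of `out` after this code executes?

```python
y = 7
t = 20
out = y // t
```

int // int returns int (7 // 20 = 0)

int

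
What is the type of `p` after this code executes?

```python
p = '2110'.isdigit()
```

str.isdigit() returns bool

bool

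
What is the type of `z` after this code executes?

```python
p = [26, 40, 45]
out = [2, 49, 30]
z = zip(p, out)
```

zip() returns a zip iterator object

zip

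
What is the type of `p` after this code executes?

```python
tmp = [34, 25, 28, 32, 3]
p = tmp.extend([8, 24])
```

list.extend() returns None

NoneType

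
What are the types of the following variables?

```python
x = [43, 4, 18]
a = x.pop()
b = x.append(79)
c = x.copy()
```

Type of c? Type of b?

list.copy() returns list; list.append() returns None

list, NoneType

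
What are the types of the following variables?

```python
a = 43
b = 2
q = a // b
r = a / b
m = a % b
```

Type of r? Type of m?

int / int returns float; int % int returns int

float, int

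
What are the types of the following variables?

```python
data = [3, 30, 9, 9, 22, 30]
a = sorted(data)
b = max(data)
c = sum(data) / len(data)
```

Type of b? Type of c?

max of ints returns int; int / int returns float

int, float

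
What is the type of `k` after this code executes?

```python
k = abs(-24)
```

abs() of int returns int

int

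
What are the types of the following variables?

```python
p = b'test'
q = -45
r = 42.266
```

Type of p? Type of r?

p is bytes; r is float

bytes, float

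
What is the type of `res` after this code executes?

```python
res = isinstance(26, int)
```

isinstance() returns bool

bool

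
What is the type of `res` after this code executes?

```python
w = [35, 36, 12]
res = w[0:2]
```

Slicing a list always returns a list

list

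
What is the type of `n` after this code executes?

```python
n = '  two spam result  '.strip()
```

str.strip() returns str

str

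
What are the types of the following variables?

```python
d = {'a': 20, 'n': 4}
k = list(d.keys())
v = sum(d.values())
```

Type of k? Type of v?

list(...) returns list; sum of int values returns int

list, int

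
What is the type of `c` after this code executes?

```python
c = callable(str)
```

callable() returns bool

bool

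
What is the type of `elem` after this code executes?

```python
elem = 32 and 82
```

'and' returns the last value when all truthy (82, which is int)

int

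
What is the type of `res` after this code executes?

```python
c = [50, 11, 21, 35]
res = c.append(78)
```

list.append() returns None (mutates in place)

NoneType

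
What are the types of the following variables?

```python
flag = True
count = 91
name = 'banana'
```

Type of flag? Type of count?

flag is bool; count is int

bool, int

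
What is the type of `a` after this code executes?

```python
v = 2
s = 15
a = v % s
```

int % int returns int (2 % 15 = 2)

int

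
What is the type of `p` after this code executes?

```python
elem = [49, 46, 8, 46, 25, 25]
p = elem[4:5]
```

Slicing a list always returns a list

list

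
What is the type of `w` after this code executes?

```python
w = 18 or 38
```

'or' returns the first truthy value (18, which is int)

int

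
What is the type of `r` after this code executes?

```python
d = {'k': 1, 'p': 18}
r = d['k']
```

Accessing dict[str, int] with key 'k' returns int value 1

int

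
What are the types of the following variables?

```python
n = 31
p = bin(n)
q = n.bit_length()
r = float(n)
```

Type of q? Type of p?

int.bit_length() returns int; bin() returns str

int, str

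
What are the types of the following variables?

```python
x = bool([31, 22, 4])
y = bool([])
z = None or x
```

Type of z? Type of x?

None or <bool> returns the bool; bool() returns bool

bool, bool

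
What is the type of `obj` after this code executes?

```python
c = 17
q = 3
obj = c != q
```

Comparison operators return bool

bool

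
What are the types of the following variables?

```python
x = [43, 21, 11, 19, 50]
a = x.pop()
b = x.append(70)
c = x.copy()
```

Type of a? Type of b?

list.pop() returns the element (int); list.append() returns None

int, NoneType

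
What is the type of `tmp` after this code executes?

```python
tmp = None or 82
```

'or' with None returns the other value (82, int)

int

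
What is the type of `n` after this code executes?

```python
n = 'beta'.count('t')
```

str.count() returns int

int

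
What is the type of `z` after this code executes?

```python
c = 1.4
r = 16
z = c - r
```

float - int returns float (1.4 - 16 = -14.6)

float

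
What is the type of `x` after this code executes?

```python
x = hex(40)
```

hex() returns str representation

str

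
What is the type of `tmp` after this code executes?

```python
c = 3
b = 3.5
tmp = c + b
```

int + float returns float (3 + 3.5 = 6.5)

float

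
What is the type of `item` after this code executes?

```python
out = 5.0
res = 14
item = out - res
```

float - int returns float (5.0 - 14 = -9.0)

float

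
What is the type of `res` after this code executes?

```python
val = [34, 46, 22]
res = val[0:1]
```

Slicing a list always returns a list

list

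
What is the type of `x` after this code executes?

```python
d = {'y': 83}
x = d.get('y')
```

dict.get() returns the value (int) when key is found

int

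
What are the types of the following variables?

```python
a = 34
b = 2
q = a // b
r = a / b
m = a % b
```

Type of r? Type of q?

int / int returns float; int // int returns int

float, int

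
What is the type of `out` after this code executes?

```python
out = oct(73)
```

oct() returns str representation

str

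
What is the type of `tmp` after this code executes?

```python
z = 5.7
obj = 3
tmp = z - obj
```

float - int returns float (5.7 - 3 = 2.7)

float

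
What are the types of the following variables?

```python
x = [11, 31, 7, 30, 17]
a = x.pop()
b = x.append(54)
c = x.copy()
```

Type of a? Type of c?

list.pop() returns the element (int); list.copy() returns list

int, list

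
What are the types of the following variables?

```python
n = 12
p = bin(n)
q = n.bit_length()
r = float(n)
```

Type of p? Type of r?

bin() returns str; float() returns float

str, float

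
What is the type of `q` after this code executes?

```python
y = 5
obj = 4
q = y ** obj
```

int ** positive int returns int (5 ** 4 = 625)

int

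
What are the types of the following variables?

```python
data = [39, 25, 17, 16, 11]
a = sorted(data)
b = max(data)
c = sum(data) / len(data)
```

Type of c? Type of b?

int / int returns float; max of ints returns int

float, int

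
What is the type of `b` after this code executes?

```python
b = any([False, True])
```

any() returns bool

bool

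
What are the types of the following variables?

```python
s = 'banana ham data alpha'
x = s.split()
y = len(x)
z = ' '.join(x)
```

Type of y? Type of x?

len() returns int; str.split() returns list

int, list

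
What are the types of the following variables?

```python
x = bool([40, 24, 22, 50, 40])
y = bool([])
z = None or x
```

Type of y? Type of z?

bool() returns bool; None or <bool> returns the bool

bool, bool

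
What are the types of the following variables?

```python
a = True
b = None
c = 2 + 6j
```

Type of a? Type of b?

a is bool; b is NoneType

bool, NoneType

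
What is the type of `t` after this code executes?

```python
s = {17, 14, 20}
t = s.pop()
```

Popping from a set of ints returns int

int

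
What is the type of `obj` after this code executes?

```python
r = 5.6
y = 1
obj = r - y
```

float - int returns float (5.6 - 1 = 4.6)

float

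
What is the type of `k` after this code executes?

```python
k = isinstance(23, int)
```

isinstance() returns bool

bool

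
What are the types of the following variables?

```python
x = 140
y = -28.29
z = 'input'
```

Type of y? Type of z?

y is float; z is str

float, str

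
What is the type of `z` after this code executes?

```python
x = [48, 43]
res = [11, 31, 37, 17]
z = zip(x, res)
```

zip() returns a zip iterator object

zip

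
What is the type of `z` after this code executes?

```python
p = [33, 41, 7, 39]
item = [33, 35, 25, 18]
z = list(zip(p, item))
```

list(zip(...)) returns a list of tuples

list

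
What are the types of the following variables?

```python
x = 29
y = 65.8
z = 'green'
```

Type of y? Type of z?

y is float; z is str

float, str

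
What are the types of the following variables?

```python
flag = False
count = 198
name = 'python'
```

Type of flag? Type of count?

flag is bool; count is int

bool, int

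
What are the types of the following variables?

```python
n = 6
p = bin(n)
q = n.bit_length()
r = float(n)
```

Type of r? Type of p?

float() returns float; bin() returns str

float, str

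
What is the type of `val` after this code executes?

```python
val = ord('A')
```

ord() returns int (Unicode code point)

int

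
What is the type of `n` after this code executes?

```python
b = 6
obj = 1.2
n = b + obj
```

int + float returns float (6 + 1.2 = 7.2)

float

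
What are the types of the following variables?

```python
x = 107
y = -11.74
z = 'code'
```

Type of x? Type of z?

x is int; z is str

int, str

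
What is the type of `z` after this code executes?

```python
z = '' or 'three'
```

'or' returns first truthy value ('three', which is str)

str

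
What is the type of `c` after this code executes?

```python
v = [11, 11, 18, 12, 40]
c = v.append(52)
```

list.append() returns None (mutates in place)

NoneType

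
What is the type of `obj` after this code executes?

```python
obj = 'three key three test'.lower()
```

str.lower() returns str

str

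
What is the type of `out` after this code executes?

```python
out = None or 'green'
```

'or' with None returns the other value ('green', str)

str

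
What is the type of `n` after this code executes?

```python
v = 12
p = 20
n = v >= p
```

Comparison operators return bool

bool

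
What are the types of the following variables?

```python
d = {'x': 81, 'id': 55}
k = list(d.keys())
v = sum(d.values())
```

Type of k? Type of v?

list(...) returns list; sum of int values returns int

list, int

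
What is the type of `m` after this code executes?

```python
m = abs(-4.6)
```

abs() of float returns float

float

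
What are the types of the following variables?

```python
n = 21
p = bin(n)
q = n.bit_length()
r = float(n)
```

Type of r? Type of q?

float() returns float; int.bit_length() returns int

float, int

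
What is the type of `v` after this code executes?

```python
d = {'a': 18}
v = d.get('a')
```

dict.get() returns the value (int) when key is found

int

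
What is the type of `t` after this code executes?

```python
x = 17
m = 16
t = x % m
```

int % int returns int (17 % 16 = 1)

int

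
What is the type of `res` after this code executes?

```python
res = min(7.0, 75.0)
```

min() of floats returns float

float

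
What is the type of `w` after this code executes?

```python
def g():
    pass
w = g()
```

A function with no return statement returns None

NoneType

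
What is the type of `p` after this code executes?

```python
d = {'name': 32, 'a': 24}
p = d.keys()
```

.keys() returns a dict_keys view object

dict_keys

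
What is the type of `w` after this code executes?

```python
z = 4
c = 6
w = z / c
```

int / int always returns float in Python 3 (4 / 6 = 0.666667)

float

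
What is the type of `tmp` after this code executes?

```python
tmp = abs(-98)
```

abs() of int returns int

int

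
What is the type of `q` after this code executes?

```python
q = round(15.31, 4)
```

round() with ndigits arg returns float

float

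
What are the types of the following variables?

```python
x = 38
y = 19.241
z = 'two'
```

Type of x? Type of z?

x is int; z is str

int, str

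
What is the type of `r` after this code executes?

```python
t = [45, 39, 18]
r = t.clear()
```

list.clear() returns None

NoneType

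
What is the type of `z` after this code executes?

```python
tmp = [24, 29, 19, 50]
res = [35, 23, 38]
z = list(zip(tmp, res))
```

list(zip(...)) returns a list of tuples

list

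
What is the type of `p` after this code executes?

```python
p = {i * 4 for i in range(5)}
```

A set comprehension {expr for x in iterable} produces a set

set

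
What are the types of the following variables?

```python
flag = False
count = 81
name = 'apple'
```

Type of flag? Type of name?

flag is bool; name is str

bool, str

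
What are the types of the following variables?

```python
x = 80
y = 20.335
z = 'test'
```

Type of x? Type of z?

x is int; z is str

int, str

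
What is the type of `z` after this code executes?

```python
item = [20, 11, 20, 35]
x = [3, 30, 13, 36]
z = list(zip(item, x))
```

list(zip(...)) returns a list of tuples

list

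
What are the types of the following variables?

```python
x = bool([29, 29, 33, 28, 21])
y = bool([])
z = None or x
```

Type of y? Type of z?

bool() returns bool; None or <bool> returns the bool

bool, bool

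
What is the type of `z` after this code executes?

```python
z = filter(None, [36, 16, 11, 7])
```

filter() returns a filter iterator object

filter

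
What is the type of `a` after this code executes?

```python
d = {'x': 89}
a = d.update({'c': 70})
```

dict.update() returns None

NoneType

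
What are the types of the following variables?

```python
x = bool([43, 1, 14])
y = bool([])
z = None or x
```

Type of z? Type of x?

None or <bool> returns the bool; bool() returns bool

bool, bool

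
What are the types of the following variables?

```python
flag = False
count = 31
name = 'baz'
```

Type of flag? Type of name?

flag is bool; name is str

bool, str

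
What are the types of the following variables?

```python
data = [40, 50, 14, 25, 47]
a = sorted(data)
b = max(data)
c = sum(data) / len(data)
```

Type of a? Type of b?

sorted() returns list; max of ints returns int

list, int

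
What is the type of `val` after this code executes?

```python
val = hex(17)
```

hex() returns str representation

str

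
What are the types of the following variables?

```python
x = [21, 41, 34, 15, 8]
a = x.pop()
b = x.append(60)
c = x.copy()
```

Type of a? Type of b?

list.pop() returns the element (int); list.append() returns None

int, NoneType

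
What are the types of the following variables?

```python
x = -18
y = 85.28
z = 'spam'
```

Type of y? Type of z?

y is float; z is str

float, str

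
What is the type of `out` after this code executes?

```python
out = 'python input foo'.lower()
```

str.lower() returns str

str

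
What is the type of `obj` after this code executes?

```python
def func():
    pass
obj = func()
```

A function with no return statement returns None

NoneType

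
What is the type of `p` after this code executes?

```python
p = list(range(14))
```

list(range(...)) returns list

list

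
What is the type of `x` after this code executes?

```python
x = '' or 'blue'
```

'or' returns first truthy value ('blue', which is str)

str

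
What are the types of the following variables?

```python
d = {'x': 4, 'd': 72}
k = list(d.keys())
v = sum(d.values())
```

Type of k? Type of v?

list(...) returns list; sum of int values returns int

list, int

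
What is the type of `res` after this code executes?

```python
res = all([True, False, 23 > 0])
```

all() returns bool

bool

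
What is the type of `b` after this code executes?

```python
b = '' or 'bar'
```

'or' returns first truthy value ('bar', which is str)

str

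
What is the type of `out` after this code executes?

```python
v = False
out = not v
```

'not' always returns bool

bool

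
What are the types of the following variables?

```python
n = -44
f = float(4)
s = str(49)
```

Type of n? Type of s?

n is int; s is str

int, str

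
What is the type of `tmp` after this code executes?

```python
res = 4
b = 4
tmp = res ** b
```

int ** positive int returns int (4 ** 4 = 256)

int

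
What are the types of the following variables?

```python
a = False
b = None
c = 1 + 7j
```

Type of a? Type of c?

a is bool; c is complex

bool, complex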